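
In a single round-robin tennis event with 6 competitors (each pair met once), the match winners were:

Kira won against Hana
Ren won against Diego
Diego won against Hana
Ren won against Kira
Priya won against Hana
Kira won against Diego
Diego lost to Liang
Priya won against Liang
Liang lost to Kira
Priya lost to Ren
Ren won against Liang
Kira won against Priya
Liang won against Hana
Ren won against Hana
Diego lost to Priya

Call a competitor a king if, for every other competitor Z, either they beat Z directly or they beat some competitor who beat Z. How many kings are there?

1

Liang cannot reach Priya, Ren, Kira in two steps.
Priya cannot reach Ren, Kira in two steps.
Ren reaches everyone (king).
Diego cannot reach Liang, Priya, Ren, Kira in two steps.
Hana cannot reach Liang, Priya, Ren, Diego, Kira in two steps.
Kira cannot reach Ren in two steps.
Kings: Ren — 1.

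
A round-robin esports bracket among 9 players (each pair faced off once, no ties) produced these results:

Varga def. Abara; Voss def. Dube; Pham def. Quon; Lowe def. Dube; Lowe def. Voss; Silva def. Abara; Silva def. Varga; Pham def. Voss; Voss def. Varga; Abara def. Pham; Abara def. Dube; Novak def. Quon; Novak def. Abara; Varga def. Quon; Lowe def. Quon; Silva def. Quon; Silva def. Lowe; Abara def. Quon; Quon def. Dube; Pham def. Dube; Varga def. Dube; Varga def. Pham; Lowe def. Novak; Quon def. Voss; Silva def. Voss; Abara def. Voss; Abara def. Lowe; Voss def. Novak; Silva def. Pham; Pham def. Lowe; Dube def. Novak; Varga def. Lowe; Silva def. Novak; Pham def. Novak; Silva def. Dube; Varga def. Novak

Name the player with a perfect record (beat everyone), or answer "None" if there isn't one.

Silva has 8 wins out of 8 opponents — a perfect record.

Silva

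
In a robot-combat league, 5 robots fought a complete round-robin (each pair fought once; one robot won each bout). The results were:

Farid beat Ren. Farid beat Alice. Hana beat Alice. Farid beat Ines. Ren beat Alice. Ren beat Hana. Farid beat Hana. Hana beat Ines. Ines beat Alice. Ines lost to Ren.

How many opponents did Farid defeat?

4

Farid's results: beat Ines, Hana, Ren, Alice; lost to no one.
That is 4 wins.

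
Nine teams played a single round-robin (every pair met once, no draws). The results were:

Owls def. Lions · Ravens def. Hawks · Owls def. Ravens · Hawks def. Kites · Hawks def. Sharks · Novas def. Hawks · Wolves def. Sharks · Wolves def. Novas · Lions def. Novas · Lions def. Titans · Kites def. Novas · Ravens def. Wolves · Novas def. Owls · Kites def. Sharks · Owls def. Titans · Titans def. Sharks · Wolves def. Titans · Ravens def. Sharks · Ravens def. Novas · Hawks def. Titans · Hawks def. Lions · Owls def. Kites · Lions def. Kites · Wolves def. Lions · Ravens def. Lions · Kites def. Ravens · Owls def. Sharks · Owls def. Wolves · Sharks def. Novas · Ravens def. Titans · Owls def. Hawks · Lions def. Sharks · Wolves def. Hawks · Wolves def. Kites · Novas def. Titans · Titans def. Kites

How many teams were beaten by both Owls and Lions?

3

Owls beat: Wolves, Sharks, Ravens, Kites, Hawks, Titans, Lions.
Lions beat: Sharks, Novas, Kites, Titans.
Both beat: Sharks, Kites, Titans — 3.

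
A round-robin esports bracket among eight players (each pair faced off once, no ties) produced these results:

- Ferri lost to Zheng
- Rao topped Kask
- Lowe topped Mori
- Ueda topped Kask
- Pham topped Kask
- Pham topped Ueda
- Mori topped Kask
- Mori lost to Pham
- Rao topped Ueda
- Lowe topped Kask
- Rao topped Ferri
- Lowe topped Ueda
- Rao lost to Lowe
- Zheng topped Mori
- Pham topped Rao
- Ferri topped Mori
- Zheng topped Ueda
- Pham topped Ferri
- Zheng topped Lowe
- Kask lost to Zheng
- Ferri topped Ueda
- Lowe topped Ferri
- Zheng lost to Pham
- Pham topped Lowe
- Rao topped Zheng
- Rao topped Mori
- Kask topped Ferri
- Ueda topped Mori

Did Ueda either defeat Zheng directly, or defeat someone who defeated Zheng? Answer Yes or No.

No

Ueda did not beat Zheng directly.
Ueda beat Kask, Mori, but each of them lost to Zheng. No two-step path.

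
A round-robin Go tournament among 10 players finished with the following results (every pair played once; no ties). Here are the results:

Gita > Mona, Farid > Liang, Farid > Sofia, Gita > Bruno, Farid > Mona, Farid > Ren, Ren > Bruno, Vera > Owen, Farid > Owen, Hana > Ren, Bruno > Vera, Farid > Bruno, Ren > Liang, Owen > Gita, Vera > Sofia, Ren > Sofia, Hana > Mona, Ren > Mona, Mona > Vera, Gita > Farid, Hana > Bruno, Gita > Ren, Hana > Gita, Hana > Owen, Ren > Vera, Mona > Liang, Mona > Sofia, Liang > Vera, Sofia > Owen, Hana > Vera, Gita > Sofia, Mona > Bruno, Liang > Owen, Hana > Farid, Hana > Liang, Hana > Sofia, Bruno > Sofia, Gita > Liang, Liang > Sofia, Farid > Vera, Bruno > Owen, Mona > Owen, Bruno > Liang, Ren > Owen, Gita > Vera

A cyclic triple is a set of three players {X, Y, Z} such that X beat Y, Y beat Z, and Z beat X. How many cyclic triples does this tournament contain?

7

Win totals: Owen 1, Vera 2, Farid 7, Liang 3, Hana 9, Gita 7, Bruno 4, Ren 6, Mona 5, Sofia 1.
A player with w wins dominates both others in C(w,2) triples; summing gives 0 + 1 + 21 + 3 + 36 + 21 + 6 + 15 + 10 + 0 = 113 transitive triples.
Total triples C(10,3) = 120, so cyclic triples = 120 − 113 = 7.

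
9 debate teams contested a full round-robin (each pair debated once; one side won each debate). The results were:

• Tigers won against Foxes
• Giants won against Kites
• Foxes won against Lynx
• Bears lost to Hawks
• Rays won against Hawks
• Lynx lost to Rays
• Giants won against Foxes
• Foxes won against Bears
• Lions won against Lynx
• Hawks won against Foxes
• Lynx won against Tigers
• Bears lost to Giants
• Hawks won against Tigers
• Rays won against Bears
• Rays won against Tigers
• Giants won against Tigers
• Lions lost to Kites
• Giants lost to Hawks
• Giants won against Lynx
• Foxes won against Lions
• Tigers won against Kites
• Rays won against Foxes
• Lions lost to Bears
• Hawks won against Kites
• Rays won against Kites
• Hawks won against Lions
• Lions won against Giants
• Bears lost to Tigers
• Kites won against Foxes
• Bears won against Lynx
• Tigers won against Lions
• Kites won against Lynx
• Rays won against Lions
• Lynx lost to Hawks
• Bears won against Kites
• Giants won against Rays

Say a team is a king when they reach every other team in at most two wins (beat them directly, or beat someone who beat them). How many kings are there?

Giants reaches everyone (king).
Kites cannot reach Rays, Hawks in two steps.
Rays reaches everyone (king).
Hawks reaches everyone (king).
Foxes cannot reach Rays, Hawks in two steps.
Tigers cannot reach Rays, Hawks in two steps.
Bears cannot reach Rays, Hawks in two steps.
Lions cannot reach Hawks in two steps.
Lynx cannot reach Giants, Rays, Hawks in two steps.
Kings: Giants, Rays, Hawks — 3.

3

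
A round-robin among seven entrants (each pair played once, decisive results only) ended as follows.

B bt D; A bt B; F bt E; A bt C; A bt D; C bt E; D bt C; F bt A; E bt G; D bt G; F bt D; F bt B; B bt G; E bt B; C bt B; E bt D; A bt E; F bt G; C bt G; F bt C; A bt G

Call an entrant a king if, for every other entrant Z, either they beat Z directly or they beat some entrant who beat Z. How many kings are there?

1

A cannot reach F in two steps.
B cannot reach A, E, F in two steps.
C cannot reach A, F in two steps.
D cannot reach A, F in two steps.
E cannot reach A, F in two steps.
F reaches everyone (king).
G cannot reach A, B, C, D, E, F in two steps.
Kings: F — 1.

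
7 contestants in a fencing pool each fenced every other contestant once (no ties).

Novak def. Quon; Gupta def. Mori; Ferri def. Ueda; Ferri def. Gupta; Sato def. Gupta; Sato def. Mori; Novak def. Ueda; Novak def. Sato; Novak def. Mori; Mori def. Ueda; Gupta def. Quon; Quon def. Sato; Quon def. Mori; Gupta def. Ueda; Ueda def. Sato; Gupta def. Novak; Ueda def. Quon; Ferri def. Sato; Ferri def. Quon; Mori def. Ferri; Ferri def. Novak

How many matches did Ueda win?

2

Ueda's results: beat Sato, Quon; lost to Mori, Novak, Ferri, Gupta.
That is 2 wins.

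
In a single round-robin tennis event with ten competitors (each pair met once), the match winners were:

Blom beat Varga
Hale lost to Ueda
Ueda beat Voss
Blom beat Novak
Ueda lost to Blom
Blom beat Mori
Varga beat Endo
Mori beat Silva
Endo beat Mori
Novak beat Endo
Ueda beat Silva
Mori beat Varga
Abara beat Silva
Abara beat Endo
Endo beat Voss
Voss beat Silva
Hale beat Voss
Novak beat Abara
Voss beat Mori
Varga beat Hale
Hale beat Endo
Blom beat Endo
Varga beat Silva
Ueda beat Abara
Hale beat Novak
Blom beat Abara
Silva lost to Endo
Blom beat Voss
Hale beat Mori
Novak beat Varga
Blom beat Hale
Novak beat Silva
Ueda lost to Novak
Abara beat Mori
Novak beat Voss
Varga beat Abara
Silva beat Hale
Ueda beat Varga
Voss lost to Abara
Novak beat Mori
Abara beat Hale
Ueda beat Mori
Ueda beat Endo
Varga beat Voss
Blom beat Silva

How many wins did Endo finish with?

Endo's results: beat Voss, Mori, Silva; lost to Hale, Ueda, Varga, Blom, Novak, Abara.
That is 3 wins.

3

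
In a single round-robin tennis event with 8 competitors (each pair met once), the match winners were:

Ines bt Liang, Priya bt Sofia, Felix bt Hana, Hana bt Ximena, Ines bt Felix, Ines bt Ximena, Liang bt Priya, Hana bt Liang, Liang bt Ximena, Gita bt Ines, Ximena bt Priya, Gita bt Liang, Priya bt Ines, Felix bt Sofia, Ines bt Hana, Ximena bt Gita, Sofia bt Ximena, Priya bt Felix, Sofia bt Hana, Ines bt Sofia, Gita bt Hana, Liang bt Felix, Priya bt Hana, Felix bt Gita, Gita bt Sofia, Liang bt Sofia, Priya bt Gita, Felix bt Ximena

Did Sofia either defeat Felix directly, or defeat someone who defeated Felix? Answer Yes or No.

No

Sofia did not beat Felix directly.
Sofia beat Hana, Ximena, but each of them lost to Felix. No two-step path.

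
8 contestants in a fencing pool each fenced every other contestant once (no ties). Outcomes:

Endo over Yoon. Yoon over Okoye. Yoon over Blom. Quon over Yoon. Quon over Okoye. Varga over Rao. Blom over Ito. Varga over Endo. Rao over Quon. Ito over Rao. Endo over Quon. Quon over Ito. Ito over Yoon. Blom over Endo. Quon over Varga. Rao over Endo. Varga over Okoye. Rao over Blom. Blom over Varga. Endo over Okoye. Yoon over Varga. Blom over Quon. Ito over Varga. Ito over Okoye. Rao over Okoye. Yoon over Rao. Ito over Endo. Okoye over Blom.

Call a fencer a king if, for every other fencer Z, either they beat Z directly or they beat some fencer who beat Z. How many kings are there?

6

Rao reaches everyone (king).
Ito reaches everyone (king).
Blom reaches everyone (king).
Yoon reaches everyone (king).
Okoye cannot reach Rao, Yoon in two steps.
Endo reaches everyone (king).
Quon reaches everyone (king).
Varga cannot reach Ito in two steps.
Kings: Rao, Ito, Blom, Yoon, Endo, Quon — 6.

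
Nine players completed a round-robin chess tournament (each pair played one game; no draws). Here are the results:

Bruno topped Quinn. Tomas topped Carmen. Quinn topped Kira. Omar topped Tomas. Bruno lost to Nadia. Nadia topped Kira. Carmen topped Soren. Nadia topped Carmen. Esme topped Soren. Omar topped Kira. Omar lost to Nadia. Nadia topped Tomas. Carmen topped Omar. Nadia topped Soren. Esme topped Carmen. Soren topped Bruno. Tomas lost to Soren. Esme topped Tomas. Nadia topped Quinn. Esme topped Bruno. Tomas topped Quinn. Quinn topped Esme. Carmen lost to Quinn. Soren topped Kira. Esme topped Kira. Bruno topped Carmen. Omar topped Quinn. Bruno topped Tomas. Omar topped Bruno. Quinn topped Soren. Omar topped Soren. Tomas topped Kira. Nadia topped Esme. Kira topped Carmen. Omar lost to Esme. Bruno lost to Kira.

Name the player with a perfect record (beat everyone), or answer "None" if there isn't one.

Nadia

Nadia has 8 wins out of 8 opponents — a perfect record.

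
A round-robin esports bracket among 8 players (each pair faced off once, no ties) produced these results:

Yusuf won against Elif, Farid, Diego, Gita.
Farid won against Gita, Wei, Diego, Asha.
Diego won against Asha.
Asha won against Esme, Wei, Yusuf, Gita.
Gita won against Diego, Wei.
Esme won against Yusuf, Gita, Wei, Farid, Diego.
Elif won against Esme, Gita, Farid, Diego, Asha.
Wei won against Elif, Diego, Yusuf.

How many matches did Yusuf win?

4

Yusuf's results: beat Elif, Gita, Diego, Farid; lost to Wei, Esme, Asha.
That is 4 wins.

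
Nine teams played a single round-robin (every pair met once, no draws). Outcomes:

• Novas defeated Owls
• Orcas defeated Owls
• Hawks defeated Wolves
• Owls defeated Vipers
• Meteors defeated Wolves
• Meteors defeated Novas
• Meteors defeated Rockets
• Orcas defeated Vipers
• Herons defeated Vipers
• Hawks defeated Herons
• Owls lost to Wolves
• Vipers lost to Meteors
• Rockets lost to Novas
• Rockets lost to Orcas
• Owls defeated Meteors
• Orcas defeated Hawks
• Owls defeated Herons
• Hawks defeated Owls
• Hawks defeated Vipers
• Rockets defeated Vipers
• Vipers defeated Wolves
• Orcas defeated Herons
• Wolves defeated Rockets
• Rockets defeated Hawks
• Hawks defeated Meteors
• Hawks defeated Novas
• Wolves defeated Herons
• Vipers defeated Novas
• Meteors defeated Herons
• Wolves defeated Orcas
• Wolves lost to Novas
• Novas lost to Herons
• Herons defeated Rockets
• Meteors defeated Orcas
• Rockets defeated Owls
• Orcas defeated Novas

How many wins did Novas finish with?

Novas' results: beat Owls, Wolves, Rockets; lost to Hawks, Herons, Vipers, Meteors, Orcas.
That is 3 wins.

3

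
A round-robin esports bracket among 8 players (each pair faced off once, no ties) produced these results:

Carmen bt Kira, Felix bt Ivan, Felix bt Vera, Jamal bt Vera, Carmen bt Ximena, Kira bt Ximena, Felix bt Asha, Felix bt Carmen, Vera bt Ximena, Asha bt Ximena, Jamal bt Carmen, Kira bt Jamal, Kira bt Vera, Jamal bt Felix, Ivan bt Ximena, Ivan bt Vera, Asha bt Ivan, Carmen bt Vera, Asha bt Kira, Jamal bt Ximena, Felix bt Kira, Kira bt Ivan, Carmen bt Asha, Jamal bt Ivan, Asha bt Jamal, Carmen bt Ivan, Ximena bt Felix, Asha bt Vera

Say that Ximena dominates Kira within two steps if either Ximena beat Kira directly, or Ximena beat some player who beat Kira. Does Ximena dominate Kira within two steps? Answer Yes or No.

Ximena did not beat Kira directly.
Ximena beat Felix. Of those, Felix beat Kira.

Yes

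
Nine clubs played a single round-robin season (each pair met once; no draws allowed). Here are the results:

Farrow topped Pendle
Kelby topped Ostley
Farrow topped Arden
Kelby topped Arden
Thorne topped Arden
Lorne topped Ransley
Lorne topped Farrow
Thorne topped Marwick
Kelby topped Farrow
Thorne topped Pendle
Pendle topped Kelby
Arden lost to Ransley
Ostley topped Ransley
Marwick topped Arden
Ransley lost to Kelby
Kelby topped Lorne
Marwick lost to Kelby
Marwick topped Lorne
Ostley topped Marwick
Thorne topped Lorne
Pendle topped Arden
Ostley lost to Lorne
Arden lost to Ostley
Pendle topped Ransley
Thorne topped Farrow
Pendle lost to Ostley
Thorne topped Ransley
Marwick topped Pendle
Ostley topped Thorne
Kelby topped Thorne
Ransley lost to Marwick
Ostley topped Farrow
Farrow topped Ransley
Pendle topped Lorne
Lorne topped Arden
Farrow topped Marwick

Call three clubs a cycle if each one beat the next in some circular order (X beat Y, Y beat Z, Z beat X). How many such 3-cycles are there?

Win totals: Lorne 4, Marwick 4, Pendle 4, Arden 0, Kelby 7, Farrow 4, Ransley 1, Ostley 6, Thorne 6.
A club with w wins dominates both others in C(w,2) triples; summing gives 6 + 6 + 6 + 0 + 21 + 6 + 0 + 15 + 15 = 75 transitive triples.
Total triples C(9,3) = 84, so cyclic triples = 84 − 75 = 9.

9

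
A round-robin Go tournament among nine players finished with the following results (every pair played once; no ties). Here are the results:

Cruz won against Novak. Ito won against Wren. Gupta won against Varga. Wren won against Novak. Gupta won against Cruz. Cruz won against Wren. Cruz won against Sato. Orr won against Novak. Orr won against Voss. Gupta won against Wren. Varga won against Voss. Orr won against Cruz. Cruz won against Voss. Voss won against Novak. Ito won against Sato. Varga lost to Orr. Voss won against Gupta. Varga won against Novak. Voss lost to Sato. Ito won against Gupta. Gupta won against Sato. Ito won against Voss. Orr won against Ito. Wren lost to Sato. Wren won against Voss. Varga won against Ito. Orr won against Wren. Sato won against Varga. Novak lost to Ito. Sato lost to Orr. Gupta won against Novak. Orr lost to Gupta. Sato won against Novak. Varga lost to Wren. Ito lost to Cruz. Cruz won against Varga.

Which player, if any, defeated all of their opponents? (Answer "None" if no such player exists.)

Highest win total is Orr with 7 (out of 8 possible).
Orr lost to Gupta, so no player went undefeated.

None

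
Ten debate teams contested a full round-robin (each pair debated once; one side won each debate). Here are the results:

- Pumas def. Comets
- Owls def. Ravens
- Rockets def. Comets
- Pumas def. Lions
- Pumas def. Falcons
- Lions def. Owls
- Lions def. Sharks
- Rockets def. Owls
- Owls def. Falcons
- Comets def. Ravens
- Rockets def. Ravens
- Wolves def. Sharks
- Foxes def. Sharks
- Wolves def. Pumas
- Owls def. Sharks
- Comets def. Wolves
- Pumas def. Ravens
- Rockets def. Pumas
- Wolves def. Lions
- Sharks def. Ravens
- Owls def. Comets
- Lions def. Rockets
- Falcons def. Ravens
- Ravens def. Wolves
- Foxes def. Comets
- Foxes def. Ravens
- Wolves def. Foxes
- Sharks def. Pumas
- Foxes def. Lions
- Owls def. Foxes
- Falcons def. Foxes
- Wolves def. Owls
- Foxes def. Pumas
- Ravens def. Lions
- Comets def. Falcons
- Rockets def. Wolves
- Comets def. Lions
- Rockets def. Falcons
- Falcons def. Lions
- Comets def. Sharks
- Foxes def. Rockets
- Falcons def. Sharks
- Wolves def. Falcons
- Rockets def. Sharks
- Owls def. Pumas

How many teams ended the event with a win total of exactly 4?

Win totals: Sharks 2, Comets 5, Falcons 4, Rockets 7, Wolves 6, Ravens 2, Lions 3, Pumas 4, Owls 6, Foxes 6.
Exactly 4: Falcons, Pumas — 2 teams.

2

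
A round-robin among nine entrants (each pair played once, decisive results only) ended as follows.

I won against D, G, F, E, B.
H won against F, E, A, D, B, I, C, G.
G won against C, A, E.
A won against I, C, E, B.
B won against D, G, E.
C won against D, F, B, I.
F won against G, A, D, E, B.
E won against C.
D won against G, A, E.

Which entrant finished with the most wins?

H

Win totals: A 4, B 3, C 4, D 3, E 1, F 5, G 3, H 8, I 5.
H leads with 8 wins (next highest: 5).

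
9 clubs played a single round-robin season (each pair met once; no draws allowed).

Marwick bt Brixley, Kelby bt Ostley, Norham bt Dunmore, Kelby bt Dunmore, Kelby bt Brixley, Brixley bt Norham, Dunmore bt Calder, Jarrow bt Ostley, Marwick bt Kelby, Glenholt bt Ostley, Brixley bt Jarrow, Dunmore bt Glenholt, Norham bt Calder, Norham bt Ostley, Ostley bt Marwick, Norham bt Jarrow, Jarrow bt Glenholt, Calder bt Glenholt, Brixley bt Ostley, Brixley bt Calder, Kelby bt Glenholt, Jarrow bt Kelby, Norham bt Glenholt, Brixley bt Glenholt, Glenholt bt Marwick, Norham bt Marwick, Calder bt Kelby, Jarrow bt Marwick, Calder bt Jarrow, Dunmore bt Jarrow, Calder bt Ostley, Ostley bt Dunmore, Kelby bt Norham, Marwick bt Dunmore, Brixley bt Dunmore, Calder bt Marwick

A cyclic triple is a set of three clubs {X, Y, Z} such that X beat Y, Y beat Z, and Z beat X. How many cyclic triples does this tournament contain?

Win totals: Kelby 5, Glenholt 2, Ostley 2, Marwick 3, Dunmore 3, Calder 5, Brixley 6, Norham 6, Jarrow 4.
A club with w wins dominates both others in C(w,2) triples; summing gives 10 + 1 + 1 + 3 + 3 + 10 + 15 + 15 + 6 = 64 transitive triples.
Total triples C(9,3) = 84, so cyclic triples = 84 − 64 = 20.

20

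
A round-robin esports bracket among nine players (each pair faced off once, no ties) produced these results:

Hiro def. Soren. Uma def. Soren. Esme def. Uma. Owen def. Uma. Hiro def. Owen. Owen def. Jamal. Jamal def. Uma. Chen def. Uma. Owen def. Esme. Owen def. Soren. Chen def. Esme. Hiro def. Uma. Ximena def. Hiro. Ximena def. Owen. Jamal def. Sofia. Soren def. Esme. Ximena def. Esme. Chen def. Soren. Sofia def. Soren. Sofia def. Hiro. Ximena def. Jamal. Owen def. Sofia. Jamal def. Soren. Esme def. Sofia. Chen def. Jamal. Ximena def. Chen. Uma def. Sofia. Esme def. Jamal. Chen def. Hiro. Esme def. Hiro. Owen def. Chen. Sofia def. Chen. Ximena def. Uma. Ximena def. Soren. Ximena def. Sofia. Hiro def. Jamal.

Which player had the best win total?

Win totals: Soren 1, Esme 4, Uma 2, Hiro 4, Jamal 3, Ximena 8, Owen 6, Chen 5, Sofia 3.
Ximena leads with 8 wins (next highest: 6).

Ximena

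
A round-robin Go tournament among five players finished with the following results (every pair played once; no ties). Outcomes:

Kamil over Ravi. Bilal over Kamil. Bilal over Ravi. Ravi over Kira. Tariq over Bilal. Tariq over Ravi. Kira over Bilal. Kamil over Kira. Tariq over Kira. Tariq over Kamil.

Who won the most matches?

Tariq

Win totals: Kira 1, Tariq 4, Kamil 2, Bilal 2, Ravi 1.
Tariq leads with 4 wins (next highest: 2).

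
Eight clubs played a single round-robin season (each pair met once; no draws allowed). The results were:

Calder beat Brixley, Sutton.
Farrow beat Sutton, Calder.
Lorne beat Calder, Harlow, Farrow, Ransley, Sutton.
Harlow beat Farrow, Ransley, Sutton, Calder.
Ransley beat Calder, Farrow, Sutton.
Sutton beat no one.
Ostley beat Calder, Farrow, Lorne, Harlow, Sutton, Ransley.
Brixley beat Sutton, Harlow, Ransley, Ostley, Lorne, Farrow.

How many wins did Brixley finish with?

6

Brixley's results: beat Ostley, Harlow, Farrow, Sutton, Ransley, Lorne; lost to Calder.
That is 6 wins.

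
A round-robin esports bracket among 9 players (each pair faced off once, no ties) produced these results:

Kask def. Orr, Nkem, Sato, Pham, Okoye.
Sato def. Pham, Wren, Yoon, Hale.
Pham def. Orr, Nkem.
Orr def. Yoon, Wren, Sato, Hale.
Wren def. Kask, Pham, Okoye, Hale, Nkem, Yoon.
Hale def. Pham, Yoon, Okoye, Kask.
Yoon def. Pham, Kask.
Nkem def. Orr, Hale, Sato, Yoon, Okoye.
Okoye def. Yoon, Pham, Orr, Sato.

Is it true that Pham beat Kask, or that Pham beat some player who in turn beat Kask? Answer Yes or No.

Pham did not beat Kask directly.
Pham beat Nkem, Orr, but each of them lost to Kask. No two-step path.

No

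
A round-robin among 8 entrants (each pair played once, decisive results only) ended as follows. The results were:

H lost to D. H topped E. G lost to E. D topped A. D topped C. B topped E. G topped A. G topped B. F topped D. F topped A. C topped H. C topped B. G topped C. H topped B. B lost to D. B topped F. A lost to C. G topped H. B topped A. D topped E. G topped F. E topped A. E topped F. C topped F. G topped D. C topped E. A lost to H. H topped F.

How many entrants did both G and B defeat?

G beat: A, B, C, D, F, H.
B beat: A, E, F.
Both beat: A, F — 2.

2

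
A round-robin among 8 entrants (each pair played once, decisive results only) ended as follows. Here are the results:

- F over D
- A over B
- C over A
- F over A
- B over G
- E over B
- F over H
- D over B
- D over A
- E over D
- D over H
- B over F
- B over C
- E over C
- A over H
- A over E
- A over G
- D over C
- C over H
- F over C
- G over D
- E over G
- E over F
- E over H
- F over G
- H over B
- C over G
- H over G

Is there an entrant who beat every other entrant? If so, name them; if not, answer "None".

Highest win total is E with 6 (out of 7 possible).
E lost to A, so no entrant went undefeated.

None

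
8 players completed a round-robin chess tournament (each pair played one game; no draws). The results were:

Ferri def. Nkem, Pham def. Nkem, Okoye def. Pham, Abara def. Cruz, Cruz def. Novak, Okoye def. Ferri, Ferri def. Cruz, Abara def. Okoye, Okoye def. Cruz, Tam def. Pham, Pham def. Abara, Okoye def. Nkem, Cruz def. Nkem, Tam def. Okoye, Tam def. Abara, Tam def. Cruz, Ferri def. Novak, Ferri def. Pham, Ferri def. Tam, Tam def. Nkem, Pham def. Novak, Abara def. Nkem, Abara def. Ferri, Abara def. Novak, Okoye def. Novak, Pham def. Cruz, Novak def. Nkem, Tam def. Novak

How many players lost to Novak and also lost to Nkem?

Novak beat: Nkem.
Nkem beat: no one.
No one was beaten by both.

0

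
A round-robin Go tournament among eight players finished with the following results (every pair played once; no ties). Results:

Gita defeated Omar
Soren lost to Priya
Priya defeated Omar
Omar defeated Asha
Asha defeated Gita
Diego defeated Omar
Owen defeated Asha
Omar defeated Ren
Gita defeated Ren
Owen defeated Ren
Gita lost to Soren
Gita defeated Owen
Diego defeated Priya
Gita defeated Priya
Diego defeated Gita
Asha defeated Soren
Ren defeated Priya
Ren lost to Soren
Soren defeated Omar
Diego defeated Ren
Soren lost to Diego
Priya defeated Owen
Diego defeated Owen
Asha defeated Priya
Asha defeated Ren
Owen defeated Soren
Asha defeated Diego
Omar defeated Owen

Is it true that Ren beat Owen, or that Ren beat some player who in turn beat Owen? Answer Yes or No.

Ren did not beat Owen directly.
Ren beat Priya. Of those, Priya beat Owen.

Yes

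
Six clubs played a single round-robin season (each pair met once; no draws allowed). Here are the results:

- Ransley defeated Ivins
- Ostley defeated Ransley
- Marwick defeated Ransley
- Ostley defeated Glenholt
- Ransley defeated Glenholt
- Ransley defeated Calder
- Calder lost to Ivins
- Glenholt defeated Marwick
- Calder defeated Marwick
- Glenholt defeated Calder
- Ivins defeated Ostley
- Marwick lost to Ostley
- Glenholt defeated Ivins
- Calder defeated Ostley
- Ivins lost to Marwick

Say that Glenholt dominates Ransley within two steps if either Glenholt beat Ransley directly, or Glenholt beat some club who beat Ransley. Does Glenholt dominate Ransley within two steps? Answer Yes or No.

Glenholt did not beat Ransley directly.
Glenholt beat Calder, Ivins, Marwick. Of those, Marwick beat Ransley.

Yes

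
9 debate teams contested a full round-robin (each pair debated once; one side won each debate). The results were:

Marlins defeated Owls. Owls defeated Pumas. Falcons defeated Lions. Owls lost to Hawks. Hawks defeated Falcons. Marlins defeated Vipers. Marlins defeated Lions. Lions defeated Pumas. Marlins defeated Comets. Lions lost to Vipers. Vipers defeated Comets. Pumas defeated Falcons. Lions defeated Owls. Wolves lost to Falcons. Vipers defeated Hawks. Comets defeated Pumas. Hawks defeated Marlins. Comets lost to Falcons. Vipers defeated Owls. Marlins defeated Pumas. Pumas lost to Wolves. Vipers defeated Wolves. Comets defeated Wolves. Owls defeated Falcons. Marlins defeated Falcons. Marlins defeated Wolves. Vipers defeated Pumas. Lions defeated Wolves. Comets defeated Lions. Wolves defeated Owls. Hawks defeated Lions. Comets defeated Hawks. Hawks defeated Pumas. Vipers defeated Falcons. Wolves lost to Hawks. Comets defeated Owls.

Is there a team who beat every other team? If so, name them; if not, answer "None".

None

Highest win total is Vipers with 7 (out of 8 possible).
Vipers lost to Marlins, so no team went undefeated.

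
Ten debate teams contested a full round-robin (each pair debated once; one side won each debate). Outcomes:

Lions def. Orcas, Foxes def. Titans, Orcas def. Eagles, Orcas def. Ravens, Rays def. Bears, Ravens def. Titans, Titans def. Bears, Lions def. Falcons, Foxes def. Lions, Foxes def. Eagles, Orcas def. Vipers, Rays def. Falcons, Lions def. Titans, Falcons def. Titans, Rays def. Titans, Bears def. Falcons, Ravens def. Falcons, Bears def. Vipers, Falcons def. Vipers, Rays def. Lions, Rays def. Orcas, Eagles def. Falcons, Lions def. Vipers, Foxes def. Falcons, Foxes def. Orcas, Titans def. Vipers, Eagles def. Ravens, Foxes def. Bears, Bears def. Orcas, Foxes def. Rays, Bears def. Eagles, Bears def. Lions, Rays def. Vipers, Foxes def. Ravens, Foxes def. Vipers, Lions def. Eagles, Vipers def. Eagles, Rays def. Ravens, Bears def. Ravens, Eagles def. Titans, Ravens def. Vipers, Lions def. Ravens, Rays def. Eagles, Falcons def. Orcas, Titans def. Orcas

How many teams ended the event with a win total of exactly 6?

Win totals: Falcons 3, Vipers 1, Orcas 3, Foxes 9, Lions 6, Eagles 3, Ravens 3, Titans 3, Bears 6, Rays 8.
Exactly 6: Lions, Bears — 2 teams.

2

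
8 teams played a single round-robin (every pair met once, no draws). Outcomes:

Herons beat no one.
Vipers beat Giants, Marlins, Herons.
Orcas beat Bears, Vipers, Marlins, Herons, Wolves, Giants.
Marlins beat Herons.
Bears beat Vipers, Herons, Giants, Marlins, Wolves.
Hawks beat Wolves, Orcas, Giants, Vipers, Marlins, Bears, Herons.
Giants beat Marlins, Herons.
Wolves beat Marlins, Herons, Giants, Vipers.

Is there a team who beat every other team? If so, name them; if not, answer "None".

Hawks has 7 wins out of 7 opponents — a perfect record.

Hawks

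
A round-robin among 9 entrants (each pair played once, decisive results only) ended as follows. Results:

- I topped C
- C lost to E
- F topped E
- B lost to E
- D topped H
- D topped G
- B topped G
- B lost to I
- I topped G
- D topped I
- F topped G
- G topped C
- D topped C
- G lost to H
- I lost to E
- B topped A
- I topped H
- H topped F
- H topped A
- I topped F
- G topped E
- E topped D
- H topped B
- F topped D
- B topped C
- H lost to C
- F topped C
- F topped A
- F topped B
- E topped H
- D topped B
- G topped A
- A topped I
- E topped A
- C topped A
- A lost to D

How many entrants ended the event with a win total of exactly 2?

1

Win totals: A 1, B 3, C 2, D 6, E 6, F 6, G 3, H 4, I 5.
Exactly 2: C — 1 entrant.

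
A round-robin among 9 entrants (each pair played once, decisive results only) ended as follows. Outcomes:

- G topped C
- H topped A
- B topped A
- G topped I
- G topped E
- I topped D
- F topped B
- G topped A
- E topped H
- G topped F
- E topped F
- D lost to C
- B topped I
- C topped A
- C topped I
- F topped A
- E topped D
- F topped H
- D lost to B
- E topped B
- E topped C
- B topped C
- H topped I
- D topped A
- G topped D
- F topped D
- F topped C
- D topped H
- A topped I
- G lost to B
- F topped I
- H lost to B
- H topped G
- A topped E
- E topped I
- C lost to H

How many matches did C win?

C's results: beat A, D, I; lost to B, E, F, G, H.
That is 3 wins.

3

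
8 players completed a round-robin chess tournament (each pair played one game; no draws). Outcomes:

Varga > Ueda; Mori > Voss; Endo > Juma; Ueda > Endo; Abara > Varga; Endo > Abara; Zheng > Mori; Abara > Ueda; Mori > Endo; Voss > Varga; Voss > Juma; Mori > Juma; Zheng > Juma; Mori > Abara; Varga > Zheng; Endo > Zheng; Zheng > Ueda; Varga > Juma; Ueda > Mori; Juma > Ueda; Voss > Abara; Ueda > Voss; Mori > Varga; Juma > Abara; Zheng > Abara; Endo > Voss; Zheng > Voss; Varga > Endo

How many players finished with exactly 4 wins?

Win totals: Juma 2, Zheng 5, Varga 4, Voss 3, Abara 2, Mori 5, Endo 4, Ueda 3.
Exactly 4: Varga, Endo — 2 players.

2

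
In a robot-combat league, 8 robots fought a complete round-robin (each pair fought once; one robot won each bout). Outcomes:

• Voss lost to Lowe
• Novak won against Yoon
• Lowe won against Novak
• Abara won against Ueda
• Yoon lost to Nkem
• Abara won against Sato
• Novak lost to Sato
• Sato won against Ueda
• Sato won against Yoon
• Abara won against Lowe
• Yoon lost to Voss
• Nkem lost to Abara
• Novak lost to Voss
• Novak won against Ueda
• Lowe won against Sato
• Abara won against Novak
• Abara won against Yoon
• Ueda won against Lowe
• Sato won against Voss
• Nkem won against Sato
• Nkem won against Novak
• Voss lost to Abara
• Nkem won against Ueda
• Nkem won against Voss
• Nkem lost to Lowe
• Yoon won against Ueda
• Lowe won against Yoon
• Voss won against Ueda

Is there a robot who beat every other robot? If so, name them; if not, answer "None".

Abara has 7 wins out of 7 opponents — a perfect record.

Abara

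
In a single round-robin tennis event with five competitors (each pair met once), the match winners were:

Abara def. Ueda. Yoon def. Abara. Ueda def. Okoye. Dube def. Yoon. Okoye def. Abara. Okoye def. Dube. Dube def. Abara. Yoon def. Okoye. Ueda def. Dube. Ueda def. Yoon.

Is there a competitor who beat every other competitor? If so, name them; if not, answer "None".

None

Highest win total is Ueda with 3 (out of 4 possible).
Ueda lost to Abara, so no competitor went undefeated.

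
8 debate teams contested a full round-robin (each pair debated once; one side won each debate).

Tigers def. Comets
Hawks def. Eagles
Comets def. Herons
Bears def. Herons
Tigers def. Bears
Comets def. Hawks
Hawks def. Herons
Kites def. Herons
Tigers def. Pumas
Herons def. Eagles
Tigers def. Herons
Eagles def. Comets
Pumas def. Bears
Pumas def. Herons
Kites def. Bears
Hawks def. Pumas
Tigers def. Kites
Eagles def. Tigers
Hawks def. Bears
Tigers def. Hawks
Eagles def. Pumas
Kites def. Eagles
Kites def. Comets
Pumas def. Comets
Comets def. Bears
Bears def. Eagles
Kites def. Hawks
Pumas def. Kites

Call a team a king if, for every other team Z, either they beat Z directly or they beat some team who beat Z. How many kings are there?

4

Comets cannot reach Kites, Tigers in two steps.
Bears cannot reach Hawks, Kites in two steps.
Hawks reaches everyone (king).
Eagles reaches everyone (king).
Kites reaches everyone (king).
Pumas cannot reach Tigers in two steps.
Tigers reaches everyone (king).
Herons cannot reach Bears, Hawks, Kites in two steps.
Kings: Hawks, Eagles, Kites, Tigers — 4.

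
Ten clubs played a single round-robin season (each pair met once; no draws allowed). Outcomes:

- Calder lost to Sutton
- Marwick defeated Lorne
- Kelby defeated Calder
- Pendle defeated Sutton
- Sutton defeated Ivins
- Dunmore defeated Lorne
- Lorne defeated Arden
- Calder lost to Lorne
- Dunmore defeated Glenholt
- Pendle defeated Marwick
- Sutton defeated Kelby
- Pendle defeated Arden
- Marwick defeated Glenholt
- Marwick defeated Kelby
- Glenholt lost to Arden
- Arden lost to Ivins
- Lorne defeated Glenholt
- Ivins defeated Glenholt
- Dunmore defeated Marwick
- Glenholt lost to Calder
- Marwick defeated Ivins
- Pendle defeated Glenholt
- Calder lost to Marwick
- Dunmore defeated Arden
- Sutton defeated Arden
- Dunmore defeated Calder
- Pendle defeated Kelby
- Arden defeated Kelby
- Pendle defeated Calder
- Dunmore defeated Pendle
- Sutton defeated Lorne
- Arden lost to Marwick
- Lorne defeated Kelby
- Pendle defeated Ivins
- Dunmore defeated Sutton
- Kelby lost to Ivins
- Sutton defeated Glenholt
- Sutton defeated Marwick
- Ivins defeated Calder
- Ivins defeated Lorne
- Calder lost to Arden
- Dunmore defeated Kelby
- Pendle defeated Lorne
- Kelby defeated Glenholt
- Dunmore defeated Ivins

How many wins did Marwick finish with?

Marwick's results: beat Kelby, Glenholt, Lorne, Ivins, Arden, Calder; lost to Pendle, Sutton, Dunmore.
That is 6 wins.

6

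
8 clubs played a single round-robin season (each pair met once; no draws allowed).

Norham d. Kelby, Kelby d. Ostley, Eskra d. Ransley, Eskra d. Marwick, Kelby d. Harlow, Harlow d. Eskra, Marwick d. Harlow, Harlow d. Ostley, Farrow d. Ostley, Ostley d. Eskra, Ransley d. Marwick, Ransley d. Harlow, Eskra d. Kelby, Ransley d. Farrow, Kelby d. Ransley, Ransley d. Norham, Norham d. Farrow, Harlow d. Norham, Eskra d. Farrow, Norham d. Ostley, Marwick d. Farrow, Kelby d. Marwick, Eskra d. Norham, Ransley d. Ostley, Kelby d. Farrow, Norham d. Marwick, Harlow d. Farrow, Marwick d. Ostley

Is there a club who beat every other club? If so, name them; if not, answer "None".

Highest win total is Ransley with 5 (out of 7 possible).
Ransley lost to Kelby, Eskra, so no club went undefeated.

None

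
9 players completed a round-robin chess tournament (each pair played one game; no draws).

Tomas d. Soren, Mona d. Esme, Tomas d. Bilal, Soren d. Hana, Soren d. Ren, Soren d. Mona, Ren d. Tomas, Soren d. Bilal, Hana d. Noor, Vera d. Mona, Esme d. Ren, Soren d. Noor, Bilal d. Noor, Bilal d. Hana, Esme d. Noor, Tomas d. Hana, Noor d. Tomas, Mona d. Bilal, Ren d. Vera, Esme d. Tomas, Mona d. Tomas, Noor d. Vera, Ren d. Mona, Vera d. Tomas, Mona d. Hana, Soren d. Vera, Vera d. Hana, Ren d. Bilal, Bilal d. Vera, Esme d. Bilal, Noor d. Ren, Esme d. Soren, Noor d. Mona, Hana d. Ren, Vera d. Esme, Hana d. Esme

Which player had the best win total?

Win totals: Bilal 3, Noor 4, Hana 3, Esme 5, Tomas 3, Mona 4, Vera 4, Ren 4, Soren 6.
Soren leads with 6 wins (next highest: 5).

Soren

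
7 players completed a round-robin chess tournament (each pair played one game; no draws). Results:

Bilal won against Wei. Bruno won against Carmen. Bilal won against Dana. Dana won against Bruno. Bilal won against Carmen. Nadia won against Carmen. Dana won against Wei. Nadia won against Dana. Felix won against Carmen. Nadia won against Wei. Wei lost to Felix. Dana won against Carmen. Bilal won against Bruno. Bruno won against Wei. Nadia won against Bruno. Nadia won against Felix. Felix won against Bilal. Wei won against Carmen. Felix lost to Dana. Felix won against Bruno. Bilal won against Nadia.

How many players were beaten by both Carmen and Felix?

Carmen beat: no one.
Felix beat: Wei, Bilal, Carmen, Bruno.
No one was beaten by both.

0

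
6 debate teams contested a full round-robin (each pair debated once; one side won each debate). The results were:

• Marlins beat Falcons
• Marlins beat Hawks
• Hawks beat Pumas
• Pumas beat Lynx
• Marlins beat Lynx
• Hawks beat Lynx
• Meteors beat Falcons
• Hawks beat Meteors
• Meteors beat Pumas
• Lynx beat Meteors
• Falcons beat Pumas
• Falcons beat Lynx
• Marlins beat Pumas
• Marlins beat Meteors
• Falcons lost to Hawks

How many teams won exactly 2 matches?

2

Win totals: Hawks 4, Marlins 5, Meteors 2, Falcons 2, Lynx 1, Pumas 1.
Exactly 2: Meteors, Falcons — 2 teams.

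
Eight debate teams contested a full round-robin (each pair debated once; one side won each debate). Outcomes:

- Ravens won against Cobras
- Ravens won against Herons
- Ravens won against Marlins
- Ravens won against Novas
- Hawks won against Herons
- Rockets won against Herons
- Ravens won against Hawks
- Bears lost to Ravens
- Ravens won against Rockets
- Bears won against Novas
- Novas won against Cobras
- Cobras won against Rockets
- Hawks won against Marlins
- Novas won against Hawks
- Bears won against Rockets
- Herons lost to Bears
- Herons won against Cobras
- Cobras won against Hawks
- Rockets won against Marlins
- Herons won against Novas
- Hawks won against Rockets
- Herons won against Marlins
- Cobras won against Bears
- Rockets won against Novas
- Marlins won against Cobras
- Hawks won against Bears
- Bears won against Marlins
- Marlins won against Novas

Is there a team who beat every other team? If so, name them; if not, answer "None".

Ravens has 7 wins out of 7 opponents — a perfect record.

Ravens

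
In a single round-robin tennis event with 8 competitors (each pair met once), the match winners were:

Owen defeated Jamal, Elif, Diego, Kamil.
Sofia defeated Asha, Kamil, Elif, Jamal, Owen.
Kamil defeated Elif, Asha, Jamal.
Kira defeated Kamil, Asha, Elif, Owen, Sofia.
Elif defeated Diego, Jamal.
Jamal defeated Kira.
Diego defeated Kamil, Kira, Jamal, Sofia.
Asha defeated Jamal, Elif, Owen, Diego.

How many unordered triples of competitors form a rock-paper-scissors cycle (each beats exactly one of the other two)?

Win totals: Owen 4, Jamal 1, Diego 4, Sofia 5, Kamil 3, Kira 5, Elif 2, Asha 4.
A competitor with w wins dominates both others in C(w,2) triples; summing gives 6 + 0 + 6 + 10 + 3 + 10 + 1 + 6 = 42 transitive triples.
Total triples C(8,3) = 56, so cyclic triples = 56 − 42 = 14.

14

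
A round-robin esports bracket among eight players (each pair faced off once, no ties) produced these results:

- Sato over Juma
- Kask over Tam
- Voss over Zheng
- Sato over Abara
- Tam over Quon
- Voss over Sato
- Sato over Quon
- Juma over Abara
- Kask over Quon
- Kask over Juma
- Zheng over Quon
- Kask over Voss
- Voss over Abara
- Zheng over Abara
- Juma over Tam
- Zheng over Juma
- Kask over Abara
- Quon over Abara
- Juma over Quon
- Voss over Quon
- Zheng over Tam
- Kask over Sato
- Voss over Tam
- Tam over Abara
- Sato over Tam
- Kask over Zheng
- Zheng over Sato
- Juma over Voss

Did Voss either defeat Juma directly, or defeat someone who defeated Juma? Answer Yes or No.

Voss did not beat Juma directly.
Voss beat Tam, Quon, Zheng, Sato, Abara. Of those, Zheng beat Juma.

Yes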